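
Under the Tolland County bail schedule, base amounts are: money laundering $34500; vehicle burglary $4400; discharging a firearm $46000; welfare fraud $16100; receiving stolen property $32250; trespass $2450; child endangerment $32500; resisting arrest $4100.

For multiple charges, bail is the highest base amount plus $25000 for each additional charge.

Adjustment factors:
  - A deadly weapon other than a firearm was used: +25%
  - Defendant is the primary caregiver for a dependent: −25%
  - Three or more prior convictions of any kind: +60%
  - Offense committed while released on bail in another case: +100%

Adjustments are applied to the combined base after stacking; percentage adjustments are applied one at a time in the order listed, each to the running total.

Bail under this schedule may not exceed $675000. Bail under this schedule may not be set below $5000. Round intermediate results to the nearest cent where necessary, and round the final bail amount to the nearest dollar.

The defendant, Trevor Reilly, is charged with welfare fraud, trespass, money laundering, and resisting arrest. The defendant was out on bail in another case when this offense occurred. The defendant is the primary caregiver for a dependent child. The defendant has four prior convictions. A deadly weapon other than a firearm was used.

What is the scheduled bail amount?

$328500

Base amounts from the schedule: welfare fraud $16100; trespass $2450; money laundering $34500; resisting arrest $4100.
Stacking rule: highest base plus $25000 per additional charge. Highest is money laundering at $34500; 3 additional charges → +$75000. Combined base = $109500.
A deadly weapon other than a firearm was used (+25%): $109500 × 1.25 = $136875.
Defendant is the primary caregiver for a dependent (−25%): $136875 × 0.75 = $102656.25.
Three or more prior convictions of any kind (+60%): $102656.25 × 1.6 = $164250.
Offense committed while released on bail in another case (+100%): $164250 × 2 = $328500.
$328500 is within the $675000 maximum.
$328500 is at or above the $5000 minimum.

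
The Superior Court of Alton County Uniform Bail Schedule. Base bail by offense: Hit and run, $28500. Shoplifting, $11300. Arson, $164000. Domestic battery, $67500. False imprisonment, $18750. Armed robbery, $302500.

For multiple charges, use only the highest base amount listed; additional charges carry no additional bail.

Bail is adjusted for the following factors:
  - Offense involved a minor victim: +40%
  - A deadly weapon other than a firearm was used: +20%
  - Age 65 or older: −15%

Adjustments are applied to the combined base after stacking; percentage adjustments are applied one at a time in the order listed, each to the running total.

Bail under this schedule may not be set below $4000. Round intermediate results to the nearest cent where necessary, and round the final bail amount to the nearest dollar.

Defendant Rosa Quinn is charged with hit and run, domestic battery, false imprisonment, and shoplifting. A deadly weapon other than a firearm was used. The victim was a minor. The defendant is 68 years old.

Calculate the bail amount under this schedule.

Base amounts from the schedule: hit and run $28500; domestic battery $67500; false imprisonment $18750; shoplifting $11300.
Stacking rule: use the highest base only. Highest is domestic battery at $67500. Combined base = $67500.
Offense involved a minor victim (+40%): $67500 × 1.4 = $94500.
A deadly weapon other than a firearm was used (+20%): $94500 × 1.2 = $113400.
Age 65 or older (−15%): $113400 × 0.85 = $96390.
$96390 is at or above the $4000 minimum.

$96390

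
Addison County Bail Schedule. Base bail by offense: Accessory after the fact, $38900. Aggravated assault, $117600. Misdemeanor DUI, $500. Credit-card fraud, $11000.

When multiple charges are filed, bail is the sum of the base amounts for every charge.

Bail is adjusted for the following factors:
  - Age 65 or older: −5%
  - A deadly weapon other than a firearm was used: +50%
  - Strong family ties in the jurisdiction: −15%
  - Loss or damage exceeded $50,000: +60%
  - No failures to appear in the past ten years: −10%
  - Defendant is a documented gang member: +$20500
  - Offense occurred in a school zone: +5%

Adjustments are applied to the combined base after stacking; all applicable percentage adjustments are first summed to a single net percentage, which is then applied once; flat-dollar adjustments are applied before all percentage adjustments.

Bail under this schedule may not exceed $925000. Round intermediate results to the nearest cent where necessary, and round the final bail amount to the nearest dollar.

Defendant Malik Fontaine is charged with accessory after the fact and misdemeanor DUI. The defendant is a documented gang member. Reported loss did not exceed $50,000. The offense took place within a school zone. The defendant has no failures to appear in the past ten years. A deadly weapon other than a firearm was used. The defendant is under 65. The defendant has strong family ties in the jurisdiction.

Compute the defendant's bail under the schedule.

$77870

Base amounts from the schedule: accessory after the fact $38900; misdemeanor DUI $500.
Stacking rule: sum of all bases. $38900 + $500 = $39400.
Defendant is a documented gang member (+$20500 flat): $39400 + $20500 = $59900.
Net percentage adjustment: +50% −15% −10% +5% = +30%. $59900 × 1.3 = $77870.
$77870 is within the $925000 maximum.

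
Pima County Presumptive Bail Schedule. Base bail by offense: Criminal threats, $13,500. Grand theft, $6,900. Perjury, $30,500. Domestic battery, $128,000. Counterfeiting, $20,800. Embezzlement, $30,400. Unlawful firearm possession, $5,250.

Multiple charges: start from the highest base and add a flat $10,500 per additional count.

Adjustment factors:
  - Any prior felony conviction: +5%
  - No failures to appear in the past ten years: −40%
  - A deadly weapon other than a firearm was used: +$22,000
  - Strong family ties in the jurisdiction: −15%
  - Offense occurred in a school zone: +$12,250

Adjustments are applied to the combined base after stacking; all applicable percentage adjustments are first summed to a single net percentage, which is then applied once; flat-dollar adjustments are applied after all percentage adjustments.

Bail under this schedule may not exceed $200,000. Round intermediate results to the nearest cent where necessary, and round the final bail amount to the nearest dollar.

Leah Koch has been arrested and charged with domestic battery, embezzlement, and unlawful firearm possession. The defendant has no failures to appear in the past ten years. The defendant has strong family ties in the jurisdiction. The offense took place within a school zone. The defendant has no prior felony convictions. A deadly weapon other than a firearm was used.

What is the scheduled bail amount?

Base amounts from the schedule: domestic battery $128,000; embezzlement $30,400; unlawful firearm possession $5,250.
Stacking rule: highest base plus $10,500 per additional charge. Highest is domestic battery at $128,000; 2 additional charges → +$21,000. Combined base = $149,000.
Net percentage adjustment: −40% −15% = −55%. $149,000 × 0.45 = $67,050.
A deadly weapon other than a firearm was used (+$22,000 flat): $67,050 + $22,000 = $89,050.
Offense occurred in a school zone (+$12,250 flat): $89,050 + $12,250 = $101,300.
$101,300 is within the $200,000 maximum.

$101,300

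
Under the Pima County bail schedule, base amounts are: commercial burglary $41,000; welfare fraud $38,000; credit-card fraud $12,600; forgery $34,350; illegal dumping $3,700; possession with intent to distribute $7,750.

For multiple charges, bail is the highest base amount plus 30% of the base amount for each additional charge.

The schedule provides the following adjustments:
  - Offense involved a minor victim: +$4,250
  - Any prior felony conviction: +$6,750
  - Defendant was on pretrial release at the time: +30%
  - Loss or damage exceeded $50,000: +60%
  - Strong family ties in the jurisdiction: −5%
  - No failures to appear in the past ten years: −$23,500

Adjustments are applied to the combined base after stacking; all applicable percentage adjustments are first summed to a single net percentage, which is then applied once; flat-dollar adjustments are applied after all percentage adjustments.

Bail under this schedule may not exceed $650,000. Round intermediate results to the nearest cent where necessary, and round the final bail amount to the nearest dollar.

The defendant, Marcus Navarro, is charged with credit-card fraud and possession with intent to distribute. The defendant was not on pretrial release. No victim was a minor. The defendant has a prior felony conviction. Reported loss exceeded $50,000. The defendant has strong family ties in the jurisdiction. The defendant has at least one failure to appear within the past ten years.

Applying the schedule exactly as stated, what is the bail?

$29,884

Base amounts from the schedule: credit-card fraud $12,600; possession with intent to distribute $7,750.
Stacking rule: highest base plus 30% of each additional charge. Highest is credit-card fraud at $12,600. Additional: $7,750 × 30% = $2,325. Combined base = $12,600 + $2,325 = $14,925.
Net percentage adjustment: +60% −5% = +55%. $14,925 × 1.55 = $23,133.75.
Any prior felony conviction (+$6,750 flat): $23,133.75 + $6,750 = $29,883.75.
$29,883.75 is within the $650,000 maximum.
Rounded to the nearest dollar: $29,884.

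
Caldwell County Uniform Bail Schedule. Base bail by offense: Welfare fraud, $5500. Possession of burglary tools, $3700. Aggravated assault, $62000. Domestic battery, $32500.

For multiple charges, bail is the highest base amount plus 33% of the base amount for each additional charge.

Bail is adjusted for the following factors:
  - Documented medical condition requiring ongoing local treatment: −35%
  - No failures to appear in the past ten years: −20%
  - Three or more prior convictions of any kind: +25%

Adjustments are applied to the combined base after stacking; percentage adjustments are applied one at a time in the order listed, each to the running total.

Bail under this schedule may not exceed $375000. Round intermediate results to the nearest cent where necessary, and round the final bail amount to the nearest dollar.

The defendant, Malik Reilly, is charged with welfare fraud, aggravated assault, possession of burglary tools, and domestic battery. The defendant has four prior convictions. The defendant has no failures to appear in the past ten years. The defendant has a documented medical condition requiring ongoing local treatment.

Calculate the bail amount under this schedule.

$49245

Base amounts from the schedule: welfare fraud $5500; aggravated assault $62000; possession of burglary tools $3700; domestic battery $32500.
Stacking rule: highest base plus 33% of each additional charge. Highest is aggravated assault at $62000. Additional: $5500 × 33% = $1815; $3700 × 33% = $1221; $32500 × 33% = $10725. Combined base = $62000 + $13761 = $75761.
Documented medical condition requiring ongoing local treatment (−35%): $75761 × 0.65 = $49244.65.
No failures to appear in the past ten years (−20%): $49244.65 × 0.8 = $39395.72.
Three or more prior convictions of any kind (+25%): $39395.72 × 1.25 = $49244.65.
$49244.65 is within the $375000 maximum.
Rounded to the nearest dollar: $49245.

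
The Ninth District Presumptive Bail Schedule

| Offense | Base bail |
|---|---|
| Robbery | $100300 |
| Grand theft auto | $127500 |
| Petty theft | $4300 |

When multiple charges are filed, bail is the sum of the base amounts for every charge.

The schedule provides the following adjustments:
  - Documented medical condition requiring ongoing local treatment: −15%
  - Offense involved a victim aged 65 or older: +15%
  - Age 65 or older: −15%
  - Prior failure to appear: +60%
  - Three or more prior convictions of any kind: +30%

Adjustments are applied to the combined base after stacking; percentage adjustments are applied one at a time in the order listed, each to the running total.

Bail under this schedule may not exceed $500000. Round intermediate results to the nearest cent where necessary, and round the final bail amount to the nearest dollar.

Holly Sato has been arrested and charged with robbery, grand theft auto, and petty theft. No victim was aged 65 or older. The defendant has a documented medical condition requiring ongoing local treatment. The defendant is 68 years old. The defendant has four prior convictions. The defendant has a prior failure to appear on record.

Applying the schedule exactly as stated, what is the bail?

$348800

Base amounts from the schedule: robbery $100300; grand theft auto $127500; petty theft $4300.
Stacking rule: sum of all bases. $100300 + $127500 + $4300 = $232100.
Documented medical condition requiring ongoing local treatment (−15%): $232100 × 0.85 = $197285.
Age 65 or older (−15%): $197285 × 0.85 = $167692.25.
Prior failure to appear (+60%): $167692.25 × 1.6 = $268307.60.
Three or more prior convictions of any kind (+30%): $268307.60 × 1.3 = $348799.88.
$348799.88 is within the $500000 maximum.
Rounded to the nearest dollar: $348800.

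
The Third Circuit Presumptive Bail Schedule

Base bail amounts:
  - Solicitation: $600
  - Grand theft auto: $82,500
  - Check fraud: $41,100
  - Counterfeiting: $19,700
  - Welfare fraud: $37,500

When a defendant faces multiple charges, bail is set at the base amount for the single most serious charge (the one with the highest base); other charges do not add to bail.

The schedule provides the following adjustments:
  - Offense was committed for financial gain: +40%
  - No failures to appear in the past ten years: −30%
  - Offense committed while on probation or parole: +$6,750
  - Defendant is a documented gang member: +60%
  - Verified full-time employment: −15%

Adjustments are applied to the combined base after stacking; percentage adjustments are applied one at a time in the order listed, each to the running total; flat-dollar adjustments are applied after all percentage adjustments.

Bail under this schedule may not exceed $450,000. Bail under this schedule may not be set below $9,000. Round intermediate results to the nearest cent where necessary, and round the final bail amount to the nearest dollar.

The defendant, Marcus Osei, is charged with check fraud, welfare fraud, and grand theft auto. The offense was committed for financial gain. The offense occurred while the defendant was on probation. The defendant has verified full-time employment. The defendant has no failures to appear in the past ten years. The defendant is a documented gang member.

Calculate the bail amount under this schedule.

$116,706

Base amounts from the schedule: check fraud $41,100; welfare fraud $37,500; grand theft auto $82,500.
Stacking rule: use the highest base only. Highest is grand theft auto at $82,500. Combined base = $82,500.
Offense was committed for financial gain (+40%): $82,500 × 1.4 = $115,500.
No failures to appear in the past ten years (−30%): $115,500 × 0.7 = $80,850.
Defendant is a documented gang member (+60%): $80,850 × 1.6 = $129,360.
Verified full-time employment (−15%): $129,360 × 0.85 = $109,956.
Offense committed while on probation or parole (+$6,750 flat): $109,956 + $6,750 = $116,706.
$116,706 is within the $450,000 maximum.
$116,706 is at or above the $9,000 minimum.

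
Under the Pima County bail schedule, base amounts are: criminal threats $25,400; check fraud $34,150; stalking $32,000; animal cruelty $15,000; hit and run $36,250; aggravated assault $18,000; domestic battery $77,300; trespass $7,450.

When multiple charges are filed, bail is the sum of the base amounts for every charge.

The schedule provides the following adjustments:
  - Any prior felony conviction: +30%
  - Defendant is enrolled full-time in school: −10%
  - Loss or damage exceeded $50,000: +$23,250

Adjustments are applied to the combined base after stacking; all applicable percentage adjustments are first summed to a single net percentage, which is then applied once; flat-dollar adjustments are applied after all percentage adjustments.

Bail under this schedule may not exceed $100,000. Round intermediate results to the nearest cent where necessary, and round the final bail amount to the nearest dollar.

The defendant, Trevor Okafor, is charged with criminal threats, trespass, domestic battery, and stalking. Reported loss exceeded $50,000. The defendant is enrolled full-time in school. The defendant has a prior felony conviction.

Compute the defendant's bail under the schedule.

$100,000

Base amounts from the schedule: criminal threats $25,400; trespass $7,450; domestic battery $77,300; stalking $32,000.
Stacking rule: sum of all bases. $25,400 + $7,450 + $77,300 + $32,000 = $142,150.
Net percentage adjustment: +30% −10% = +20%. $142,150 × 1.2 = $170,580.
Loss or damage exceeded $50,000 (+$23,250 flat): $170,580 + $23,250 = $193,830.
Result $193,830 exceeds the maximum of $100,000; bail is capped at $100,000.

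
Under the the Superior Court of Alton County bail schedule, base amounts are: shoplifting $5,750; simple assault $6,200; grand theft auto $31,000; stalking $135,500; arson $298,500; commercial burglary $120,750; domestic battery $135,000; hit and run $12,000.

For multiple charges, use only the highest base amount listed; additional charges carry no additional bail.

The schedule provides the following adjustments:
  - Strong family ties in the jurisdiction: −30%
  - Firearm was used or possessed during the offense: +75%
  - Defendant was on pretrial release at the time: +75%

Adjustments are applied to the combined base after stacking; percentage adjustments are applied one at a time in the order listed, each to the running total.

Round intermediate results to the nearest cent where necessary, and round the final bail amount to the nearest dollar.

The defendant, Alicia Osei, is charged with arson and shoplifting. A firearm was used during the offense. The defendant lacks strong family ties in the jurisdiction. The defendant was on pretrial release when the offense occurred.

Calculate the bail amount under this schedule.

Base amounts from the schedule: arson $298,500; shoplifting $5,750.
Stacking rule: use the highest base only. Highest is arson at $298,500. Combined base = $298,500.
Firearm was used or possessed during the offense (+75%): $298,500 × 1.75 = $522,375.
Defendant was on pretrial release at the time (+75%): $522,375 × 1.75 = $914,156.25.
Rounded to the nearest dollar: $914,156.

$914,156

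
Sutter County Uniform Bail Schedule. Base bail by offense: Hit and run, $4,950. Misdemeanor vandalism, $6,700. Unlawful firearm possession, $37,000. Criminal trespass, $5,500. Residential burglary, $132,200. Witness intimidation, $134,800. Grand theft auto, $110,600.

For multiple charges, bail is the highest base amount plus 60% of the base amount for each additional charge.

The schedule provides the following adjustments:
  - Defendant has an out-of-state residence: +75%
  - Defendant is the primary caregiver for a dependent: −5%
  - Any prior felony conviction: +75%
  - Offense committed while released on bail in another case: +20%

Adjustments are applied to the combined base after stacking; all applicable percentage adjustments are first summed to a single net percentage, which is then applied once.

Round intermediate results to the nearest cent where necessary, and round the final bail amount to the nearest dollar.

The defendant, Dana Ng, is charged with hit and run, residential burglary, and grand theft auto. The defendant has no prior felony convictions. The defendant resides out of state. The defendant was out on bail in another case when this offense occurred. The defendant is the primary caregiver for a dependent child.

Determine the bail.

Base amounts from the schedule: hit and run $4,950; residential burglary $132,200; grand theft auto $110,600.
Stacking rule: highest base plus 60% of each additional charge. Highest is residential burglary at $132,200. Additional: $4,950 × 60% = $2,970; $110,600 × 60% = $66,360. Combined base = $132,200 + $69,330 = $201,530.
Net percentage adjustment: +75% −5% +20% = +90%. $201,530 × 1.9 = $382,907.

$382,907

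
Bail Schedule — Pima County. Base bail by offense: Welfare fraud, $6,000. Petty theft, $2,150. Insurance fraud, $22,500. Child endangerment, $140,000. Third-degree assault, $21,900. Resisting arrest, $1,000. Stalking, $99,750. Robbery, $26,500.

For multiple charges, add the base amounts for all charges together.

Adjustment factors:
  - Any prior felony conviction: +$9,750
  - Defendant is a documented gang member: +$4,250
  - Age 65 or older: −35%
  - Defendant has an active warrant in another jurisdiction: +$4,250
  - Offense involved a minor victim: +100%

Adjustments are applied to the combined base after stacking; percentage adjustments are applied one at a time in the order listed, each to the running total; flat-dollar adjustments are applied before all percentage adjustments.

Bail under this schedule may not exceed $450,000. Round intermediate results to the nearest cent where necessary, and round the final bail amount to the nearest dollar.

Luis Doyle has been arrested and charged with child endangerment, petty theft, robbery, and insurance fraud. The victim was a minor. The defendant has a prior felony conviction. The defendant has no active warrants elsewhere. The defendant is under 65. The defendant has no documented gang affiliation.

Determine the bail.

$401,800

Base amounts from the schedule: child endangerment $140,000; petty theft $2,150; robbery $26,500; insurance fraud $22,500.
Stacking rule: sum of all bases. $140,000 + $2,150 + $26,500 + $22,500 = $191,150.
Any prior felony conviction (+$9,750 flat): $191,150 + $9,750 = $200,900.
Offense involved a minor victim (+100%): $200,900 × 2 = $401,800.
$401,800 is within the $450,000 maximum.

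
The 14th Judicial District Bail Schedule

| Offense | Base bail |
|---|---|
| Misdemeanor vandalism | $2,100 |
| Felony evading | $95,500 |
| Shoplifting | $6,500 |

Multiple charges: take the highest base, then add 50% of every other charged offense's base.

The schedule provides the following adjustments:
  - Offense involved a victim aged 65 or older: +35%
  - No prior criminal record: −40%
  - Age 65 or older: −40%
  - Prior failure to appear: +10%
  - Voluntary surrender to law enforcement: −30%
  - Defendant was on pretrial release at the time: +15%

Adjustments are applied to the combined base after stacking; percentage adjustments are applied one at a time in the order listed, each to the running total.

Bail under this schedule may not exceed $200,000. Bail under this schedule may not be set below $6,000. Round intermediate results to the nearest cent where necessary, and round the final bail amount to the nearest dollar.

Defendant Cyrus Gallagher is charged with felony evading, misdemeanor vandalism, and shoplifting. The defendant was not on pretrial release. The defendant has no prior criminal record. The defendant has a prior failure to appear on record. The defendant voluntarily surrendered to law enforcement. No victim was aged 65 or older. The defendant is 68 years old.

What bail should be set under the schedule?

Base amounts from the schedule: felony evading $95,500; misdemeanor vandalism $2,100; shoplifting $6,500.
Stacking rule: highest base plus 50% of each additional charge. Highest is felony evading at $95,500. Additional: $2,100 × 50% = $1,050; $6,500 × 50% = $3,250. Combined base = $95,500 + $4,300 = $99,800.
No prior criminal record (−40%): $99,800 × 0.6 = $59,880.
Age 65 or older (−40%): $59,880 × 0.6 = $35,928.
Prior failure to appear (+10%): $35,928 × 1.1 = $39,520.80.
Voluntary surrender to law enforcement (−30%): $39,520.80 × 0.7 = $27,664.56.
$27,664.56 is within the $200,000 maximum.
$27,664.56 is at or above the $6,000 minimum.
Rounded to the nearest dollar: $27,665.

$27,665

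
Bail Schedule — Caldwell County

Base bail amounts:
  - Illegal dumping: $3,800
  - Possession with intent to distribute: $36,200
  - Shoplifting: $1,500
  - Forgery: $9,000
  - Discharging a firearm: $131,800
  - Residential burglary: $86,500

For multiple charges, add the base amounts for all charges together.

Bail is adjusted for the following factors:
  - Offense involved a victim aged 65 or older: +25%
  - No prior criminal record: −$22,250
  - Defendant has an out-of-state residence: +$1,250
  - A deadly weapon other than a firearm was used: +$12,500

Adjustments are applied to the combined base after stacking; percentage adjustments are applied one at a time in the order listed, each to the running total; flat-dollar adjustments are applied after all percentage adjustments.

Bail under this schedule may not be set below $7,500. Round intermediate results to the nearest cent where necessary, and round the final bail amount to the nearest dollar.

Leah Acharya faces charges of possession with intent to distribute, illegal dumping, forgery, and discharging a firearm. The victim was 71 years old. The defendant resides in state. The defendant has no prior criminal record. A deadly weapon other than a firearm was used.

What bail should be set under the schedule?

$216,250

Base amounts from the schedule: possession with intent to distribute $36,200; illegal dumping $3,800; forgery $9,000; discharging a firearm $131,800.
Stacking rule: sum of all bases. $36,200 + $3,800 + $9,000 + $131,800 = $180,800.
Offense involved a victim aged 65 or older (+25%): $180,800 × 1.25 = $226,000.
No prior criminal record (−$22,250 flat): $226,000 − $22,250 = $203,750.
A deadly weapon other than a firearm was used (+$12,500 flat): $203,750 + $12,500 = $216,250.
$216,250 is at or above the $7,500 minimum.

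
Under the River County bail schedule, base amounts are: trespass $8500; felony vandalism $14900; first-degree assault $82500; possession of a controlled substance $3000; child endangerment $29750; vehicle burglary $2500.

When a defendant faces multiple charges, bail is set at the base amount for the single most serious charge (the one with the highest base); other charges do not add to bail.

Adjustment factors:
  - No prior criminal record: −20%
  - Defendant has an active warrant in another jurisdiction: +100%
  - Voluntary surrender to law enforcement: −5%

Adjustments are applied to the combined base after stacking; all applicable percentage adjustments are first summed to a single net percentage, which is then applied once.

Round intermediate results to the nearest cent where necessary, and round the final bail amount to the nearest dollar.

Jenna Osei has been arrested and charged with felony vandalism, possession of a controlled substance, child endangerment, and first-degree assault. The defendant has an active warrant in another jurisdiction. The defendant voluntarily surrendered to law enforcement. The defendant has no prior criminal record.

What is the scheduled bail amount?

Base amounts from the schedule: felony vandalism $14900; possession of a controlled substance $3000; child endangerment $29750; first-degree assault $82500.
Stacking rule: use the highest base only. Highest is first-degree assault at $82500. Combined base = $82500.
Net percentage adjustment: −20% +100% −5% = +75%. $82500 × 1.75 = $144375.

$144375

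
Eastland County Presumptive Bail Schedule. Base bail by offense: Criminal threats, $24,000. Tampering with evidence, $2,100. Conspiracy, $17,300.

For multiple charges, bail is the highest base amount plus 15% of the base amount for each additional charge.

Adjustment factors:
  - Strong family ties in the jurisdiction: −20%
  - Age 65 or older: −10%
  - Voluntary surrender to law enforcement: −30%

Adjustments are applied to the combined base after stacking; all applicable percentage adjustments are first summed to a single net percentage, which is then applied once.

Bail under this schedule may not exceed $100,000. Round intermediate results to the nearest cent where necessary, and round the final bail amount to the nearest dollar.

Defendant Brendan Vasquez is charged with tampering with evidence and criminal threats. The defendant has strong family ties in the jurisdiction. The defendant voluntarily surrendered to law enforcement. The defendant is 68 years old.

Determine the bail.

$9,726

Base amounts from the schedule: tampering with evidence $2,100; criminal threats $24,000.
Stacking rule: highest base plus 15% of each additional charge. Highest is criminal threats at $24,000. Additional: $2,100 × 15% = $315. Combined base = $24,000 + $315 = $24,315.
Net percentage adjustment: −20% −10% −30% = −60%. $24,315 × 0.4 = $9,726.
$9,726 is within the $100,000 maximum.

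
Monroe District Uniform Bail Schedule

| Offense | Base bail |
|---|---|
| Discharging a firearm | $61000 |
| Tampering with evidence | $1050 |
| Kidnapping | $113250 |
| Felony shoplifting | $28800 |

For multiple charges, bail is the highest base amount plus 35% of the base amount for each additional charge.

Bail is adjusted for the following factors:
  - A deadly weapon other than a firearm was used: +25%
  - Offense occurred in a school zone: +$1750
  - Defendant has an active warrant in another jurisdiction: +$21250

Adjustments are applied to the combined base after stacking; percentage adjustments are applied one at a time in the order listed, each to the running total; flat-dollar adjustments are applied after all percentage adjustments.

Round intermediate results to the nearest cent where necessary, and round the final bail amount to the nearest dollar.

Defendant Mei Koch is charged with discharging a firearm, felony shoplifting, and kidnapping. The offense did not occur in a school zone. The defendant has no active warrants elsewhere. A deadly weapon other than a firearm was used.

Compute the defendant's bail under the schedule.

Base amounts from the schedule: discharging a firearm $61000; felony shoplifting $28800; kidnapping $113250.
Stacking rule: highest base plus 35% of each additional charge. Highest is kidnapping at $113250. Additional: $61000 × 35% = $21350; $28800 × 35% = $10080. Combined base = $113250 + $31430 = $144680.
A deadly weapon other than a firearm was used (+25%): $144680 × 1.25 = $180850.

$180850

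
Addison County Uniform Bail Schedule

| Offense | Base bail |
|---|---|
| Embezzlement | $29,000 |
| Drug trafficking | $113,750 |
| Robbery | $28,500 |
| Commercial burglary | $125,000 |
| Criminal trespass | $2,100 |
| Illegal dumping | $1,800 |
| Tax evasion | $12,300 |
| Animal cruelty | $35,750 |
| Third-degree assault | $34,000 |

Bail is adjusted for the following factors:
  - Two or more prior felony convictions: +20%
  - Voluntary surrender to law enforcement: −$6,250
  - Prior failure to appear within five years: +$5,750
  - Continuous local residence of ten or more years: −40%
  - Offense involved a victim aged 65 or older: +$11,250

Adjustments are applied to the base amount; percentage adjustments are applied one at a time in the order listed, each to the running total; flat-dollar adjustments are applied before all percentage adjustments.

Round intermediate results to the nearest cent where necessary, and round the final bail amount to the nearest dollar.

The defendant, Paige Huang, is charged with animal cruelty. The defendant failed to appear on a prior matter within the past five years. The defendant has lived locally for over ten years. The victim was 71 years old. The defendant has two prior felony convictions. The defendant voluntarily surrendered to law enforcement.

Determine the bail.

Base amounts from the schedule: animal cruelty $35,750.
Single charge. Combined base = $35,750.
Voluntary surrender to law enforcement (−$6,250 flat): $35,750 − $6,250 = $29,500.
Prior failure to appear within five years (+$5,750 flat): $29,500 + $5,750 = $35,250.
Offense involved a victim aged 65 or older (+$11,250 flat): $35,250 + $11,250 = $46,500.
Two or more prior felony convictions (+20%): $46,500 × 1.2 = $55,800.
Continuous local residence of ten or more years (−40%): $55,800 × 0.6 = $33,480.

$33,480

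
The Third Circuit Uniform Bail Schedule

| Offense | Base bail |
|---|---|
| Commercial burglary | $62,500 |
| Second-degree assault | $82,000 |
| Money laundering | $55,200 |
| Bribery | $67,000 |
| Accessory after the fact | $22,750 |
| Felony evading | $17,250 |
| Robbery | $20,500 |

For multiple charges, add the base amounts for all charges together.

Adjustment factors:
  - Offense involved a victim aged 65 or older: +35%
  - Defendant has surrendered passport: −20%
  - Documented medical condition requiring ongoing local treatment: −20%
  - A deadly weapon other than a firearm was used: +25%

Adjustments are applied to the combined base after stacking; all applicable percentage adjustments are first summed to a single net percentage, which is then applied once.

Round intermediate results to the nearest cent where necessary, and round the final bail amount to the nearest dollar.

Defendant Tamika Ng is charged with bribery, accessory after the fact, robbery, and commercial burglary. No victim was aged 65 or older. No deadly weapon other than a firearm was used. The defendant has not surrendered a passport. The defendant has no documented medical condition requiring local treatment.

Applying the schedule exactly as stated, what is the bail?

Base amounts from the schedule: bribery $67,000; accessory after the fact $22,750; robbery $20,500; commercial burglary $62,500.
Stacking rule: sum of all bases. $67,000 + $22,750 + $20,500 + $62,500 = $172,750.
No adjustment factors apply to this defendant.

$172,750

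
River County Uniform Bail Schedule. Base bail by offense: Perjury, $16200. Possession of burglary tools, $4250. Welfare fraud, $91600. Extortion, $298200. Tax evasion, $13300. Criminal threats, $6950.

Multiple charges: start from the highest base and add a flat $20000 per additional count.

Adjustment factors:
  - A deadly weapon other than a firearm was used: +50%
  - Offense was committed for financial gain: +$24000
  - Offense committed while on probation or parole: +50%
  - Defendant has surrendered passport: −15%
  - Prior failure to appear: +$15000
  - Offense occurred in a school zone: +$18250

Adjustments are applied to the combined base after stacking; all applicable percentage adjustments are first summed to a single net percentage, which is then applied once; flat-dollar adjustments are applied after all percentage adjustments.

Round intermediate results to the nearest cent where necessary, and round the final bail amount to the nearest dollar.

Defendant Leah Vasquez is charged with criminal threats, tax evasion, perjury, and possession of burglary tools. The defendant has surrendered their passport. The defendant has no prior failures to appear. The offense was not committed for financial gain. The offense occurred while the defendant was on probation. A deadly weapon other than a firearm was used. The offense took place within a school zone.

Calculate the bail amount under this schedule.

$159220

Base amounts from the schedule: criminal threats $6950; tax evasion $13300; perjury $16200; possession of burglary tools $4250.
Stacking rule: highest base plus $20000 per additional charge. Highest is perjury at $16200; 3 additional charges → +$60000. Combined base = $76200.
Net percentage adjustment: +50% +50% −15% = +85%. $76200 × 1.85 = $140970.
Offense occurred in a school zone (+$18250 flat): $140970 + $18250 = $159220.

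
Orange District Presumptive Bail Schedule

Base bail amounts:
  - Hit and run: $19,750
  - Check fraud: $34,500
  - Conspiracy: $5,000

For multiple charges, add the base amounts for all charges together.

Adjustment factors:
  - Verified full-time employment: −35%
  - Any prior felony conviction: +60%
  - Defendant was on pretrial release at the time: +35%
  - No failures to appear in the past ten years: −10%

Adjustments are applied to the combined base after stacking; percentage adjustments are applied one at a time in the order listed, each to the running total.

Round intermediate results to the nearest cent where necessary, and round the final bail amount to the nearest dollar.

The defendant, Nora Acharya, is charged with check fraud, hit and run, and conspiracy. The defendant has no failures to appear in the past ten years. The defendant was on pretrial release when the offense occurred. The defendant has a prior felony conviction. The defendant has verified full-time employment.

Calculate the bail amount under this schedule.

Base amounts from the schedule: check fraud $34,500; hit and run $19,750; conspiracy $5,000.
Stacking rule: sum of all bases. $34,500 + $19,750 + $5,000 = $59,250.
Verified full-time employment (−35%): $59,250 × 0.65 = $38,512.50.
Any prior felony conviction (+60%): $38,512.50 × 1.6 = $61,620.
Defendant was on pretrial release at the time (+35%): $61,620 × 1.35 = $83,187.
No failures to appear in the past ten years (−10%): $83,187 × 0.9 = $74,868.30.
Rounded to the nearest dollar: $74,868.

$74,868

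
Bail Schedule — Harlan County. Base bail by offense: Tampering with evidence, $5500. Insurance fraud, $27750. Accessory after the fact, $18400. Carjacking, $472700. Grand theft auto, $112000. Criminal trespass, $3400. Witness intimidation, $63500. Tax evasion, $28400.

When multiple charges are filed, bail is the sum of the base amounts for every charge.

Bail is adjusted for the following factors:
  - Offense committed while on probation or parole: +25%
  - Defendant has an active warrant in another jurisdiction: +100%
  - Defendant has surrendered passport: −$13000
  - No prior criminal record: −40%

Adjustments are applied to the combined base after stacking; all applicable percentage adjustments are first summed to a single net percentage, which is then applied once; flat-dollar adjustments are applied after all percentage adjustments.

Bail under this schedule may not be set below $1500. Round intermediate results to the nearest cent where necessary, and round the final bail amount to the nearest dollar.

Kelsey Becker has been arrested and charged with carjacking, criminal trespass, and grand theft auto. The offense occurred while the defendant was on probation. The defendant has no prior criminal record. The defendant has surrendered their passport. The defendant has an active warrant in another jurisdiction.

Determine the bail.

Base amounts from the schedule: carjacking $472700; criminal trespass $3400; grand theft auto $112000.
Stacking rule: sum of all bases. $472700 + $3400 + $112000 = $588100.
Net percentage adjustment: +25% +100% −40% = +85%. $588100 × 1.85 = $1087985.
Defendant has surrendered passport (−$13000 flat): $1087985 − $13000 = $1074985.
$1074985 is at or above the $1500 minimum.

$1074985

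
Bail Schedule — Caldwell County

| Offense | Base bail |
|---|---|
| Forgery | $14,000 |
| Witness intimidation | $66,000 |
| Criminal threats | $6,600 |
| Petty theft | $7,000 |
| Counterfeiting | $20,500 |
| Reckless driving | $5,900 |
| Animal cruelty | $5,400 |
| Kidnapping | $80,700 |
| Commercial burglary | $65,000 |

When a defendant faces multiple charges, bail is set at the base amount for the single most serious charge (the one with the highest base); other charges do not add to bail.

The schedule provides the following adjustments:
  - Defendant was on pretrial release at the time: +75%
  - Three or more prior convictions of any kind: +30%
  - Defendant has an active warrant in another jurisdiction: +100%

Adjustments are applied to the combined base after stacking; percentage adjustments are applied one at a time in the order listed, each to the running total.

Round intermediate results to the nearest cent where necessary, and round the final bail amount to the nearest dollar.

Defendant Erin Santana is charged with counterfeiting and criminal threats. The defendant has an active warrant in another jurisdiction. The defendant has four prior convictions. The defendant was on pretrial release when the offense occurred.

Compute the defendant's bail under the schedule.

$93,275

Base amounts from the schedule: counterfeiting $20,500; criminal threats $6,600.
Stacking rule: use the highest base only. Highest is counterfeiting at $20,500. Combined base = $20,500.
Defendant was on pretrial release at the time (+75%): $20,500 × 1.75 = $35,875.
Three or more prior convictions of any kind (+30%): $35,875 × 1.3 = $46,637.50.
Defendant has an active warrant in another jurisdiction (+100%): $46,637.50 × 2 = $93,275.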